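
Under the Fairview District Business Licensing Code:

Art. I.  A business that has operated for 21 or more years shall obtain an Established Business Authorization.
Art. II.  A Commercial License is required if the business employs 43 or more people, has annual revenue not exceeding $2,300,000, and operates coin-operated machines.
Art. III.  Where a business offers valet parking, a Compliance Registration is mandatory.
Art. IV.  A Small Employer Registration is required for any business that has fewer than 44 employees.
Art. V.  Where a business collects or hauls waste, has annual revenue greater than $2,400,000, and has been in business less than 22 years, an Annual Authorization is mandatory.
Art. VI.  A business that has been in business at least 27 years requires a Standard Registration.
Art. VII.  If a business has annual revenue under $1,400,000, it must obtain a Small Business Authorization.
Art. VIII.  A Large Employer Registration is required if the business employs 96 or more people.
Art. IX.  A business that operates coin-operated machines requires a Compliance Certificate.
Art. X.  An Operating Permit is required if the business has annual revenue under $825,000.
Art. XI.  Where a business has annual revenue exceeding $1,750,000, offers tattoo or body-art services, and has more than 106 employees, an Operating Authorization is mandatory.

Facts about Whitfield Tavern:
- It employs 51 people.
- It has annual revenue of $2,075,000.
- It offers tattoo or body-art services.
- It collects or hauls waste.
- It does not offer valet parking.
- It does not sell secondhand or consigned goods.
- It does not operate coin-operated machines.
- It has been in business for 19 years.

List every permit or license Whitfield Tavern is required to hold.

Art. I. years in business 19 < 21 → Established Business Authorization not required.
Art. II. employees 51 ≥ 43; revenue $2,075,000 ≤ $2,300,000; does not operate coin-operated machines → Commercial License not required.
Art. III. does not offer valet parking → Compliance Registration not required.
Art. IV. employees 51 ≥ 44 → Small Employer Registration not required.
Art. V. collects or hauls waste; revenue $2,075,000 ≤ $2,400,000; years in business 19 < 22 → Annual Authorization not required.
Art. VI. years in business 19 < 27 → Standard Registration not required.
Art. VII. revenue $2,075,000 ≥ $1,400,000 → Small Business Authorization not required.
Art. VIII. employees 51 < 96 → Large Employer Registration not required.
Art. IX. does not operate coin-operated machines → Compliance Certificate not required.
Art. X. revenue $2,075,000 ≥ $825,000 → Operating Permit not required.
Art. XI. revenue $2,075,000 > $1,750,000; offers tattoo or body-art services; employees 51 ≤ 106 → Operating Authorization not required.

None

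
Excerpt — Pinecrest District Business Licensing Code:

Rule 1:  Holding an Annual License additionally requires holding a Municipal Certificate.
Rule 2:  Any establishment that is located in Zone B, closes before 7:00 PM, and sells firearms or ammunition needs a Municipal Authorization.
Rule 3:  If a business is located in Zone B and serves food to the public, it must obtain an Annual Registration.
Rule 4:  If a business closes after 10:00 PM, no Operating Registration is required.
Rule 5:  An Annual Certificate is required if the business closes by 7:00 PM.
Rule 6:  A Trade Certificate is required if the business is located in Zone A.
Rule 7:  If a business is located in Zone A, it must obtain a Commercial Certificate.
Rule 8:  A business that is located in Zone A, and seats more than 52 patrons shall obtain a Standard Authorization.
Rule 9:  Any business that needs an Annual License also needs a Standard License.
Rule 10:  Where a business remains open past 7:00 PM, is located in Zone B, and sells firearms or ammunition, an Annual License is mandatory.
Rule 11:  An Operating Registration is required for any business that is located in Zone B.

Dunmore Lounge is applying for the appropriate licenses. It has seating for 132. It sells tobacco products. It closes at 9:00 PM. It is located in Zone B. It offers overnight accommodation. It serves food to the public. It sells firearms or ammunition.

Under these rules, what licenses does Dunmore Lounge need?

Rule 1: Annual License is required → Municipal Certificate also required.
Rule 2: is located in Zone B; closes 9:00 PM, after 7:00 PM; sells firearms or ammunition → Municipal Authorization not required.
Rule 3: is located in Zone B; serves food to the public → Annual Registration required.
Rule 4: closes 9:00 PM, at/before 10:00 PM → Operating Registration exemption does not apply.
Rule 5: closes 9:00 PM, after 7:00 PM → Annual Certificate not required.
Rule 6: is located in Zone B (not: is located in Zone A) → Trade Certificate not required.
Rule 7: is located in Zone B (not: is located in Zone A) → Commercial Certificate not required.
Rule 8: is located in Zone B (not: is located in Zone A); seating 132 > 52 → Standard Authorization not required.
Rule 9: Annual License is required → Standard License also required.
Rule 10: closes 9:00 PM, after 7:00 PM; is located in Zone B; sells firearms or ammunition → Annual License required.
Rule 11: is located in Zone B → Operating Registration required.

Annual License, Annual Registration, Municipal Certificate, Operating Registration, Standard License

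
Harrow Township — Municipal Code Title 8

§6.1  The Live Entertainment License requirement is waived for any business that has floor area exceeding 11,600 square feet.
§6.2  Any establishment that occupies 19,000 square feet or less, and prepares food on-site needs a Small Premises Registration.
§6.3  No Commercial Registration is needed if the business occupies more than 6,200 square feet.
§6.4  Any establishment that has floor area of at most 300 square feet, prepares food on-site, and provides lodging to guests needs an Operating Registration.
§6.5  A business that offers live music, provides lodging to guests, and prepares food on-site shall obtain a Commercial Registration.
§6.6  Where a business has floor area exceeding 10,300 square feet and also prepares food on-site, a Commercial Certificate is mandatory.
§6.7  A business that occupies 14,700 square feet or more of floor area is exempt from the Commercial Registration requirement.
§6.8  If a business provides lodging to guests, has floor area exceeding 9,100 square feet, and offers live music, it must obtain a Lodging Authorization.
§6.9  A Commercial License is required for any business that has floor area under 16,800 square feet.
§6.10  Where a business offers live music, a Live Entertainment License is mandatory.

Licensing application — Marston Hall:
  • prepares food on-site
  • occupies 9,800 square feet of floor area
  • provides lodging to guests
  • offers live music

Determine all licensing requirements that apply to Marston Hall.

§6.1 floor area 9,800 square feet ≤ 11,600 square feet → Live Entertainment License exemption does not apply.
§6.2 floor area 9,800 square feet ≤ 19,000 square feet; prepares food on-site → Small Premises Registration required.
§6.3 floor area 9,800 square feet > 6,200 square feet → exempt from Commercial Registration.
§6.4 floor area 9,800 square feet > 300 square feet; prepares food on-site; provides lodging to guests → Operating Registration not required.
§6.5 offers live music; provides lodging to guests; prepares food on-site → Commercial Registration required.
§6.6 floor area 9,800 square feet ≤ 10,300 square feet; prepares food on-site → Commercial Certificate not required.
§6.7 floor area 9,800 square feet < 14,700 square feet → Commercial Registration exemption does not apply.
§6.8 provides lodging to guests; floor area 9,800 square feet > 9,100 square feet; offers live music → Lodging Authorization required.
§6.9 floor area 9,800 square feet < 16,800 square feet → Commercial License required.
§6.10 offers live music → Live Entertainment License required.

Commercial License, Live Entertainment License, Lodging Authorization, Small Premises Registration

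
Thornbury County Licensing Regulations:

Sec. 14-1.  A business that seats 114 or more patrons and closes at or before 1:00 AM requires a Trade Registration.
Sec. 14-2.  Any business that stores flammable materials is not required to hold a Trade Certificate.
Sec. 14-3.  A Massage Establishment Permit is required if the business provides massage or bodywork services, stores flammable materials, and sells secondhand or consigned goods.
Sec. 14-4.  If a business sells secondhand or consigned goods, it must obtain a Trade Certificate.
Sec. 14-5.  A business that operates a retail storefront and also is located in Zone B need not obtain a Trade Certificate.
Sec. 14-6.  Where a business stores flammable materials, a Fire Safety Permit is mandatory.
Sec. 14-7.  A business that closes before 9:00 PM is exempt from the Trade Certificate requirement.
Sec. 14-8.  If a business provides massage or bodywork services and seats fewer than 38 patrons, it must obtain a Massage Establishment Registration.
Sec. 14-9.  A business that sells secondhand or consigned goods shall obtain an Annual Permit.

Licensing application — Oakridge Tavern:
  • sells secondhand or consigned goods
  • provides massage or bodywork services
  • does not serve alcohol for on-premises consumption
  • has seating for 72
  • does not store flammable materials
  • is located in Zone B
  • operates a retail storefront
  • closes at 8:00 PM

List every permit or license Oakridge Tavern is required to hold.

Annual Permit

Sec. 14-1. seating 72 < 114; closes 8:00 PM, at/before 1:00 AM → Trade Registration not required.
Sec. 14-2. does not store flammable materials → Trade Certificate exemption does not apply.
Sec. 14-3. provides massage or bodywork services; does not store flammable materials; sells secondhand or consigned goods → Massage Establishment Permit not required.
Sec. 14-4. sells secondhand or consigned goods → Trade Certificate required.
Sec. 14-5. operates a retail storefront; is located in Zone B → exempt from Trade Certificate.
Sec. 14-6. does not store flammable materials → Fire Safety Permit not required.
Sec. 14-7. closes 8:00 PM, at/before 9:00 PM → exempt from Trade Certificate.
Sec. 14-8. provides massage or bodywork services; seating 72 ≥ 38 → Massage Establishment Registration not required.
Sec. 14-9. sells secondhand or consigned goods → Annual Permit required.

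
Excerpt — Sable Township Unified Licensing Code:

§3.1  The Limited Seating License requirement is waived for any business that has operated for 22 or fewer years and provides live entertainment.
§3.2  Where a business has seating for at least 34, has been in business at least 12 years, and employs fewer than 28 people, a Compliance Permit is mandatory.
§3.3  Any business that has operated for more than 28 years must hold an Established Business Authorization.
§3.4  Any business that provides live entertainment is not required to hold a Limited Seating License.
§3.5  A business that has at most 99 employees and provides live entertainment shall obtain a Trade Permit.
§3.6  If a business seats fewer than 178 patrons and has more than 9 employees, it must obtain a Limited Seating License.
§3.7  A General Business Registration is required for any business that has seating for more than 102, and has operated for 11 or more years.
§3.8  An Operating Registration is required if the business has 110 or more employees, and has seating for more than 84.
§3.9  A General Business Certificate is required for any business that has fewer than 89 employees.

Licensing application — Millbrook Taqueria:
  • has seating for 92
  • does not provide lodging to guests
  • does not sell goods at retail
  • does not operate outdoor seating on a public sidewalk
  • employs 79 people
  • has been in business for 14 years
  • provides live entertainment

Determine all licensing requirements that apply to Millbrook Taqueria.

General Business Certificate, Trade Permit

§3.1 years in business 14 ≤ 22; provides live entertainment → exempt from Limited Seating License.
§3.2 seating 92 ≥ 34; years in business 14 ≥ 12; employees 79 ≥ 28 → Compliance Permit not required.
§3.3 years in business 14 ≤ 28 → Established Business Authorization not required.
§3.4 provides live entertainment → exempt from Limited Seating License.
§3.5 employees 79 ≤ 99; provides live entertainment → Trade Permit required.
§3.6 seating 92 < 178; employees 79 > 9 → Limited Seating License required.
§3.7 seating 92 ≤ 102; years in business 14 ≥ 11 → General Business Registration not required.
§3.8 employees 79 < 110; seating 92 > 84 → Operating Registration not required.
§3.9 employees 79 < 89 → General Business Certificate required.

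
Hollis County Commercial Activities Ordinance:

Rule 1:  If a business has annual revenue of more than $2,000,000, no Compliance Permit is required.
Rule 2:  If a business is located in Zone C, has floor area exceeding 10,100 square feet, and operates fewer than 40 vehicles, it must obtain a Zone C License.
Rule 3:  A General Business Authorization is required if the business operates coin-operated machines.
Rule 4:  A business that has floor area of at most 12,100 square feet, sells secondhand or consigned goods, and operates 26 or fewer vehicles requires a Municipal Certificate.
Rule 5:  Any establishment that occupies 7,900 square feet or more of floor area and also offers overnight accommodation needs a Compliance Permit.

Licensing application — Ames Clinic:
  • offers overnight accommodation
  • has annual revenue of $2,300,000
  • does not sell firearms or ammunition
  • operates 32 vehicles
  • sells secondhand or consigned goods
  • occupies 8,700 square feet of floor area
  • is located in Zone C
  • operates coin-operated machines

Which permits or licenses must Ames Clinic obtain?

Rule 1: revenue $2,300,000 > $2,000,000 → exempt from Compliance Permit.
Rule 2: is located in Zone C; floor area 8,700 square feet ≤ 10,100 square feet; vehicles 32 < 40 → Zone C License not required.
Rule 3: operates coin-operated machines → General Business Authorization required.
Rule 4: floor area 8,700 square feet ≤ 12,100 square feet; sells secondhand or consigned goods; vehicles 32 > 26 → Municipal Certificate not required.
Rule 5: floor area 8,700 square feet ≥ 7,900 square feet; offers overnight accommodation → Compliance Permit required.

General Business Authorization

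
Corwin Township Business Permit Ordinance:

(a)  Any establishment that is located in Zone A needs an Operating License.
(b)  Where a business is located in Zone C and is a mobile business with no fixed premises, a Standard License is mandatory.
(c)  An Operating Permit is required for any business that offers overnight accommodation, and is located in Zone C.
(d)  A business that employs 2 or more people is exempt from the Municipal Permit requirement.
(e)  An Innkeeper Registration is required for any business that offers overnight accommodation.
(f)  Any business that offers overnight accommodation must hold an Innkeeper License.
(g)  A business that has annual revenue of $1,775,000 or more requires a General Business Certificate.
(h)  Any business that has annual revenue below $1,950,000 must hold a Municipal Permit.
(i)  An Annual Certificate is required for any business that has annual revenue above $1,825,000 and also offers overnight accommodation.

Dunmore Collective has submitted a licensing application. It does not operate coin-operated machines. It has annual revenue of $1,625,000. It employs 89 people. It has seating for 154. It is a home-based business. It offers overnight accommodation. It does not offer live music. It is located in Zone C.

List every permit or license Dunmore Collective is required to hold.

Innkeeper License, Innkeeper Registration, Operating Permit

(a) is located in Zone C (not: is located in Zone A) → Operating License not required.
(b) is located in Zone C; is a home-based business (not: is a mobile business with no fixed premises) → Standard License not required.
(c) offers overnight accommodation; is located in Zone C → Operating Permit required.
(d) employees 89 ≥ 2 → exempt from Municipal Permit.
(e) offers overnight accommodation → Innkeeper Registration required.
(f) offers overnight accommodation → Innkeeper License required.
(g) revenue $1,625,000 < $1,775,000 → General Business Certificate not required.
(h) revenue $1,625,000 < $1,950,000 → Municipal Permit required.
(i) revenue $1,625,000 ≤ $1,825,000; offers overnight accommodation → Annual Certificate not required.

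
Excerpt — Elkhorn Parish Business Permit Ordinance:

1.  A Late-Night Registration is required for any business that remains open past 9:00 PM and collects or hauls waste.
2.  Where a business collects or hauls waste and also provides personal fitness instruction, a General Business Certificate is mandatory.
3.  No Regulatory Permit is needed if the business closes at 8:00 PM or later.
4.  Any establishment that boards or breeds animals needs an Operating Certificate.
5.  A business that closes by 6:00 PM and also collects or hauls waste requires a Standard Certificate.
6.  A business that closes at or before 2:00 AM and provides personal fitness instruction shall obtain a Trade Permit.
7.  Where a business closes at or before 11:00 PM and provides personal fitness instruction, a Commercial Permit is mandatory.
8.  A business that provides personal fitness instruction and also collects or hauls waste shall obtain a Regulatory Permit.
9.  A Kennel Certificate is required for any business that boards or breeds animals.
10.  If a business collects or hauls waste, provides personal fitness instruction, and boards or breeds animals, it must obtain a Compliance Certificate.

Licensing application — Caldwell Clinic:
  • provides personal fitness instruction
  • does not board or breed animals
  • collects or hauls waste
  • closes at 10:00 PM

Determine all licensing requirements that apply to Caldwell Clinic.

1. closes 10:00 PM, after 9:00 PM; collects or hauls waste → Late-Night Registration required.
2. collects or hauls waste; provides personal fitness instruction → General Business Certificate required.
3. closes 10:00 PM, after 8:00 PM → exempt from Regulatory Permit.
4. does not board or breed animals → Operating Certificate not required.
5. closes 10:00 PM, after 6:00 PM; collects or hauls waste → Standard Certificate not required.
6. closes 10:00 PM, at/before 2:00 AM; provides personal fitness instruction → Trade Permit required.
7. closes 10:00 PM, at/before 11:00 PM; provides personal fitness instruction → Commercial Permit required.
8. provides personal fitness instruction; collects or hauls waste → Regulatory Permit required.
9. does not board or breed animals → Kennel Certificate not required.
10. collects or hauls waste; provides personal fitness instruction; does not board or breed animals → Compliance Certificate not required.

Commercial Permit, General Business Certificate, Late-Night Registration, Trade Permit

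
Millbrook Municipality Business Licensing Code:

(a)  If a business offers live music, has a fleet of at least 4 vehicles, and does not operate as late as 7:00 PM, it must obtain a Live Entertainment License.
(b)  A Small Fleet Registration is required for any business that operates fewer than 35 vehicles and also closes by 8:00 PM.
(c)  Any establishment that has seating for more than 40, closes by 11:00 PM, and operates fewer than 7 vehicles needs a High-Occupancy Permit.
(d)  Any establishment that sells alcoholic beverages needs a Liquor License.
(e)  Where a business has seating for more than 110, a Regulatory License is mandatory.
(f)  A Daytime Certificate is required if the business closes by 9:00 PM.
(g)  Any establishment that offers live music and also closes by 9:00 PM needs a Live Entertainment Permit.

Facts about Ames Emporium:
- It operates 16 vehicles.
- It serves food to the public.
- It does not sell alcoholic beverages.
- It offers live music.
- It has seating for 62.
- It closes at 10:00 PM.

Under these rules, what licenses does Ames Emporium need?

(a) offers live music; vehicles 16 ≥ 4; closes 10:00 PM, after 7:00 PM → Live Entertainment License not required.
(b) vehicles 16 < 35; closes 10:00 PM, after 8:00 PM → Small Fleet Registration not required.
(c) seating 62 > 40; closes 10:00 PM, at/before 11:00 PM; vehicles 16 ≥ 7 → High-Occupancy Permit not required.
(d) does not sell alcoholic beverages → Liquor License not required.
(e) seating 62 ≤ 110 → Regulatory License not required.
(f) closes 10:00 PM, after 9:00 PM → Daytime Certificate not required.
(g) offers live music; closes 10:00 PM, after 9:00 PM → Live Entertainment Permit not required.

None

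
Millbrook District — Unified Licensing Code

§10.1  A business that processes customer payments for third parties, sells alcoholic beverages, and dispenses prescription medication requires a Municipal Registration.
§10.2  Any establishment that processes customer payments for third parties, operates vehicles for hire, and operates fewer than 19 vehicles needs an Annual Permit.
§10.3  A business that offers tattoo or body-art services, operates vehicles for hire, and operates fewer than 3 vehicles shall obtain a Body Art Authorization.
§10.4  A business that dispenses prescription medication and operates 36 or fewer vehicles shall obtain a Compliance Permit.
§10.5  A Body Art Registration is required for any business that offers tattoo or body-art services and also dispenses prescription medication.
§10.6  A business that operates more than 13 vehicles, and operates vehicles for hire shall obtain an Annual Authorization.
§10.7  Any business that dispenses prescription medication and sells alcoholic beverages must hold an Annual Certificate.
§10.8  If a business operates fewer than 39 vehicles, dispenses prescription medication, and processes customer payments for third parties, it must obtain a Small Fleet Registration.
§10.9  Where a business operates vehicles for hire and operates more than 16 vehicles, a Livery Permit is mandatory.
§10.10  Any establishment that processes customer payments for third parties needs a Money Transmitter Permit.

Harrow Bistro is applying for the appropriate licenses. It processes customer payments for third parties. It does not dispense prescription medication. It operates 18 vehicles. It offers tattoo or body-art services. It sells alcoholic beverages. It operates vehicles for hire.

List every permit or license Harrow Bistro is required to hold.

§10.1 processes customer payments for third parties; sells alcoholic beverages; does not dispense prescription medication → Municipal Registration not required.
§10.2 processes customer payments for third parties; operates vehicles for hire; vehicles 18 < 19 → Annual Permit required.
§10.3 offers tattoo or body-art services; operates vehicles for hire; vehicles 18 ≥ 3 → Body Art Authorization not required.
§10.4 does not dispense prescription medication; vehicles 18 ≤ 36 → Compliance Permit not required.
§10.5 offers tattoo or body-art services; does not dispense prescription medication → Body Art Registration not required.
§10.6 vehicles 18 > 13; operates vehicles for hire → Annual Authorization required.
§10.7 does not dispense prescription medication; sells alcoholic beverages → Annual Certificate not required.
§10.8 vehicles 18 < 39; does not dispense prescription medication; processes customer payments for third parties → Small Fleet Registration not required.
§10.9 operates vehicles for hire; vehicles 18 > 16 → Livery Permit required.
§10.10 processes customer payments for third parties → Money Transmitter Permit required.

Annual Authorization, Annual Permit, Livery Permit, Money Transmitter Permit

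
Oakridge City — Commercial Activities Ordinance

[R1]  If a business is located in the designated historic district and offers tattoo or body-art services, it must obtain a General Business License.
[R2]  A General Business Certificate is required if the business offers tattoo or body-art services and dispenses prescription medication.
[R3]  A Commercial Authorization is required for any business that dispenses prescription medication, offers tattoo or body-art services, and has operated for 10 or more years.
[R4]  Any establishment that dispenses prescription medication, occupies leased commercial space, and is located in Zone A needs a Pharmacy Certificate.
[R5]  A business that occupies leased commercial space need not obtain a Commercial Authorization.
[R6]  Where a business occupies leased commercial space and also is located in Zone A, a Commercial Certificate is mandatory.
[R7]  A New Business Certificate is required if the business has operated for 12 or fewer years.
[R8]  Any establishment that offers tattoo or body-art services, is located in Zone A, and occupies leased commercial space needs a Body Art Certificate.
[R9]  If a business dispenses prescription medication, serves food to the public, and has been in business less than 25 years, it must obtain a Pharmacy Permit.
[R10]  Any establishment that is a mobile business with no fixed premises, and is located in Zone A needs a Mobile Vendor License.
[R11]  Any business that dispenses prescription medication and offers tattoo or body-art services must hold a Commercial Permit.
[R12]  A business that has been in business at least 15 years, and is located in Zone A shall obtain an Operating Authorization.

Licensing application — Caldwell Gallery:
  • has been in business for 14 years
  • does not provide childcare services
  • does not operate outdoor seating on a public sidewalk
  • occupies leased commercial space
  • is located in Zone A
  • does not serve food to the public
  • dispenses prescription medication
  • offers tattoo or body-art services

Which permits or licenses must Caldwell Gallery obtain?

Body Art Certificate, Commercial Certificate, Commercial Permit, General Business Certificate, Pharmacy Certificate

[R1] is located in Zone A (not: is located in the designated historic district); offers tattoo or body-art services → General Business License not required.
[R2] offers tattoo or body-art services; dispenses prescription medication → General Business Certificate required.
[R3] dispenses prescription medication; offers tattoo or body-art services; years in business 14 ≥ 10 → Commercial Authorization required.
[R4] dispenses prescription medication; occupies leased commercial space; is located in Zone A → Pharmacy Certificate required.
[R5] occupies leased commercial space → exempt from Commercial Authorization.
[R6] occupies leased commercial space; is located in Zone A → Commercial Certificate required.
[R7] years in business 14 > 12 → New Business Certificate not required.
[R8] offers tattoo or body-art services; is located in Zone A; occupies leased commercial space → Body Art Certificate required.
[R9] dispenses prescription medication; does not serve food to the public; years in business 14 < 25 → Pharmacy Permit not required.
[R10] occupies leased commercial space (not: is a mobile business with no fixed premises); is located in Zone A → Mobile Vendor License not required.
[R11] dispenses prescription medication; offers tattoo or body-art services → Commercial Permit required.
[R12] years in business 14 < 15; is located in Zone A → Operating Authorization not required.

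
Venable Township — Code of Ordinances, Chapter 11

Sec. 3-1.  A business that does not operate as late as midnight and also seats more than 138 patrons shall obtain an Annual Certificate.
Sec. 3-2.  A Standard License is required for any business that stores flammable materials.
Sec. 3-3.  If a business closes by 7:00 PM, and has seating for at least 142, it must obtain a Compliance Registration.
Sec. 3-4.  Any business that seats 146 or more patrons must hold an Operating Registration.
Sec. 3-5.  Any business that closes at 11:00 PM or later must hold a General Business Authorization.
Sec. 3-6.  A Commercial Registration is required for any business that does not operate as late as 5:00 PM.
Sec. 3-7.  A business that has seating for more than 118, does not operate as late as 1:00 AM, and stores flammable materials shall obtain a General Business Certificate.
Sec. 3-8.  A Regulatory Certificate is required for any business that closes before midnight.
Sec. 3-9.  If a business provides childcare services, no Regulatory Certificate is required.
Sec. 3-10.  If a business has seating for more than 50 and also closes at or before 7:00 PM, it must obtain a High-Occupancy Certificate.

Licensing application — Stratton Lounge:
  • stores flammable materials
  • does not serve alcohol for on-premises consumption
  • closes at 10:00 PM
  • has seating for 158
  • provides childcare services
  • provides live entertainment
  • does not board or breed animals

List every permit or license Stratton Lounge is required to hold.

Sec. 3-1. closes 10:00 PM, at/before midnight; seating 158 > 138 → Annual Certificate required.
Sec. 3-2. stores flammable materials → Standard License required.
Sec. 3-3. closes 10:00 PM, after 7:00 PM; seating 158 ≥ 142 → Compliance Registration not required.
Sec. 3-4. seating 158 ≥ 146 → Operating Registration required.
Sec. 3-5. closes 10:00 PM, at/before 11:00 PM → General Business Authorization not required.
Sec. 3-6. closes 10:00 PM, after 5:00 PM → Commercial Registration not required.
Sec. 3-7. seating 158 > 118; closes 10:00 PM, at/before 1:00 AM; stores flammable materials → General Business Certificate required.
Sec. 3-8. closes 10:00 PM, at/before midnight → Regulatory Certificate required.
Sec. 3-9. provides childcare services → exempt from Regulatory Certificate.
Sec. 3-10. seating 158 > 50; closes 10:00 PM, after 7:00 PM → High-Occupancy Certificate not required.

Annual Certificate, General Business Certificate, Operating Registration, Standard License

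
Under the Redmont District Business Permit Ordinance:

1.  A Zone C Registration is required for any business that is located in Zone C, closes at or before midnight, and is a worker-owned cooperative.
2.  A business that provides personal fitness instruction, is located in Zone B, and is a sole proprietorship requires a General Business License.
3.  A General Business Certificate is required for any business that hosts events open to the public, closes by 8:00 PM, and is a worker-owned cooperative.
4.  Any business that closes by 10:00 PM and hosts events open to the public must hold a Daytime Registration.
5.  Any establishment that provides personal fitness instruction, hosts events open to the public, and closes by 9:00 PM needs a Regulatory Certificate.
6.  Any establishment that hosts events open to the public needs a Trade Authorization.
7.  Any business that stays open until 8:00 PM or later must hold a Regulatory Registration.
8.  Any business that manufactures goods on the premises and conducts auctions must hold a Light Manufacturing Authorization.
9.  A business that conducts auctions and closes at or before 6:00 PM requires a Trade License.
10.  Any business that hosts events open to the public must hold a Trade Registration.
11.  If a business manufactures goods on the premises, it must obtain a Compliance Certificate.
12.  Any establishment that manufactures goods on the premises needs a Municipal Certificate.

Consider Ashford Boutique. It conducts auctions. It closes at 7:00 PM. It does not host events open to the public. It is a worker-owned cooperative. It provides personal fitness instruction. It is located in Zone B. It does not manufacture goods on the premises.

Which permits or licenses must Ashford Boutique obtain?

None

1. is located in Zone B (not: is located in Zone C); closes 7:00 PM, at/before midnight; is a worker-owned cooperative → Zone C Registration not required.
2. provides personal fitness instruction; is located in Zone B; is a worker-owned cooperative (not: is a sole proprietorship) → General Business License not required.
3. does not host events open to the public; closes 7:00 PM, at/before 8:00 PM; is a worker-owned cooperative → General Business Certificate not required.
4. closes 7:00 PM, at/before 10:00 PM; does not host events open to the public → Daytime Registration not required.
5. provides personal fitness instruction; does not host events open to the public; closes 7:00 PM, at/before 9:00 PM → Regulatory Certificate not required.
6. does not host events open to the public → Trade Authorization not required.
7. closes 7:00 PM, at/before 8:00 PM → Regulatory Registration not required.
8. does not manufacture goods on the premises; conducts auctions → Light Manufacturing Authorization not required.
9. conducts auctions; closes 7:00 PM, after 6:00 PM → Trade License not required.
10. does not host events open to the public → Trade Registration not required.
11. does not manufacture goods on the premises → Compliance Certificate not required.
12. does not manufacture goods on the premises → Municipal Certificate not required.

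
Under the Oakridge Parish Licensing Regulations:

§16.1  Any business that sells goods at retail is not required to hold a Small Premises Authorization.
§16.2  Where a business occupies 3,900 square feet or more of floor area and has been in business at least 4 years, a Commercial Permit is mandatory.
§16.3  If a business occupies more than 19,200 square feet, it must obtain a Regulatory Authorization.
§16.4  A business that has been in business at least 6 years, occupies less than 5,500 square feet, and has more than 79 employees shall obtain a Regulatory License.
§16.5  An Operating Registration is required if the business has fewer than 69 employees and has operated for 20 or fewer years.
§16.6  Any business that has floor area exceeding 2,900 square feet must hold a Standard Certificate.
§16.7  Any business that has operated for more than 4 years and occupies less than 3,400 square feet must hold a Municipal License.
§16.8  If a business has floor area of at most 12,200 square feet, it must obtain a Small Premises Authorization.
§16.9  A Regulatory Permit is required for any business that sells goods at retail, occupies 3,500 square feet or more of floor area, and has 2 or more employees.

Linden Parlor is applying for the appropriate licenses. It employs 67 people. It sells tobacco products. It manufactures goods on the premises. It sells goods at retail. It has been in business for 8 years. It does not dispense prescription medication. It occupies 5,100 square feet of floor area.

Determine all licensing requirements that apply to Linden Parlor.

Commercial Permit, Operating Registration, Regulatory Permit, Standard Certificate

§16.1 sells goods at retail → exempt from Small Premises Authorization.
§16.2 floor area 5,100 square feet ≥ 3,900 square feet; years in business 8 ≥ 4 → Commercial Permit required.
§16.3 floor area 5,100 square feet ≤ 19,200 square feet → Regulatory Authorization not required.
§16.4 years in business 8 ≥ 6; floor area 5,100 square feet < 5,500 square feet; employees 67 ≤ 79 → Regulatory License not required.
§16.5 employees 67 < 69; years in business 8 ≤ 20 → Operating Registration required.
§16.6 floor area 5,100 square feet > 2,900 square feet → Standard Certificate required.
§16.7 years in business 8 > 4; floor area 5,100 square feet ≥ 3,400 square feet → Municipal License not required.
§16.8 floor area 5,100 square feet ≤ 12,200 square feet → Small Premises Authorization required.
§16.9 sells goods at retail; floor area 5,100 square feet ≥ 3,500 square feet; employees 67 ≥ 2 → Regulatory Permit required.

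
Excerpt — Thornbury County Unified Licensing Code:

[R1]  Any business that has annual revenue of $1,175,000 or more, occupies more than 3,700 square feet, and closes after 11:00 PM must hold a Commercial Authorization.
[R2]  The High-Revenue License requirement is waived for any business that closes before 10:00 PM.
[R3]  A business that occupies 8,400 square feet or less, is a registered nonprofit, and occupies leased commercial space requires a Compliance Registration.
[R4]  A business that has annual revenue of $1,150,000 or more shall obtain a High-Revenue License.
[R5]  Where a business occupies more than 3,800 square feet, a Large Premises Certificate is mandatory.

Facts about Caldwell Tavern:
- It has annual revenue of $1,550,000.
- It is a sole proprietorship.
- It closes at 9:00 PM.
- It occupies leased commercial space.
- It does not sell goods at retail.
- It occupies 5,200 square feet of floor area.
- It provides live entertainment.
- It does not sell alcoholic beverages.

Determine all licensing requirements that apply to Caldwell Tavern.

Large Premises Certificate

[R1] revenue $1,550,000 ≥ $1,175,000; floor area 5,200 square feet > 3,700 square feet; closes 9:00 PM, at/before 11:00 PM → Commercial Authorization not required.
[R2] closes 9:00 PM, at/before 10:00 PM → exempt from High-Revenue License.
[R3] floor area 5,200 square feet ≤ 8,400 square feet; is a sole proprietorship (not: is a registered nonprofit); occupies leased commercial space → Compliance Registration not required.
[R4] revenue $1,550,000 ≥ $1,150,000 → High-Revenue License required.
[R5] floor area 5,200 square feet > 3,800 square feet → Large Premises Certificate required.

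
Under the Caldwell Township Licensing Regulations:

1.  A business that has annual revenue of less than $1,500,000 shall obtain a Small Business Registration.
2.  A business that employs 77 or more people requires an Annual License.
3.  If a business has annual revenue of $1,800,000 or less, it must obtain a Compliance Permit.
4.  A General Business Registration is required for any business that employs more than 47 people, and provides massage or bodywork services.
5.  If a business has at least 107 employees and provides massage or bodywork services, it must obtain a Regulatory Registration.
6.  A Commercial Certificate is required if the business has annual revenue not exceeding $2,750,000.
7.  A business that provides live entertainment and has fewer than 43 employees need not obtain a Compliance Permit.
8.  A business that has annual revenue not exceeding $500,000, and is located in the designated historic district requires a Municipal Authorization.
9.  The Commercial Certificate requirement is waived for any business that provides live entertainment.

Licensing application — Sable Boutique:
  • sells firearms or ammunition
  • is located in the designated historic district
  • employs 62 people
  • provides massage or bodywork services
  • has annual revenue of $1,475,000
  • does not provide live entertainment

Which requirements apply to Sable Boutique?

1. revenue $1,475,000 < $1,500,000 → Small Business Registration required.
2. employees 62 < 77 → Annual License not required.
3. revenue $1,475,000 ≤ $1,800,000 → Compliance Permit required.
4. employees 62 > 47; provides massage or bodywork services → General Business Registration required.
5. employees 62 < 107; provides massage or bodywork services → Regulatory Registration not required.
6. revenue $1,475,000 ≤ $2,750,000 → Commercial Certificate required.
7. does not provide live entertainment; employees 62 ≥ 43 → Compliance Permit exemption does not apply.
8. revenue $1,475,000 > $500,000; is located in the designated historic district → Municipal Authorization not required.
9. does not provide live entertainment → Commercial Certificate exemption does not apply.

Commercial Certificate, Compliance Permit, General Business Registration, Small Business Registration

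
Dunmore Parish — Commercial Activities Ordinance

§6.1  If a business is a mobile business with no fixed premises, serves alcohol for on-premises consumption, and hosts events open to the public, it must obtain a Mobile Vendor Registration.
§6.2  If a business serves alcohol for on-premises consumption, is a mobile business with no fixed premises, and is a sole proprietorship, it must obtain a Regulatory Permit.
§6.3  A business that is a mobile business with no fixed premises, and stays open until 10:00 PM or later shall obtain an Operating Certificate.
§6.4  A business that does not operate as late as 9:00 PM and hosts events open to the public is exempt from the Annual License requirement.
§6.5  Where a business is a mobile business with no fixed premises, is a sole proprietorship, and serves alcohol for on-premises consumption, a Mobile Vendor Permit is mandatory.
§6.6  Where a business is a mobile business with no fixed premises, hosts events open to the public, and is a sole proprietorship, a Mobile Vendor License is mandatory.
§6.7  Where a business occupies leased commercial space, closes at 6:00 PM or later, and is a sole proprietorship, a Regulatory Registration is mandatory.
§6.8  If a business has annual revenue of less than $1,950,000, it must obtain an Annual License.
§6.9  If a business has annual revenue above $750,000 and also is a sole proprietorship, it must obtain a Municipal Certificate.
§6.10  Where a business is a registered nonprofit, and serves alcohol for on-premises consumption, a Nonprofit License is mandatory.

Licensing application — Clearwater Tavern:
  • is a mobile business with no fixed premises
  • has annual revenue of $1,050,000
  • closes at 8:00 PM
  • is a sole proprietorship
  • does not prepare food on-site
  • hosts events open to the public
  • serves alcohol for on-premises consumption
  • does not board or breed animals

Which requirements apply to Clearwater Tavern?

§6.1 is a mobile business with no fixed premises; serves alcohol for on-premises consumption; hosts events open to the public → Mobile Vendor Registration required.
§6.2 serves alcohol for on-premises consumption; is a mobile business with no fixed premises; is a sole proprietorship → Regulatory Permit required.
§6.3 is a mobile business with no fixed premises; closes 8:00 PM, at/before 10:00 PM → Operating Certificate not required.
§6.4 closes 8:00 PM, at/before 9:00 PM; hosts events open to the public → exempt from Annual License.
§6.5 is a mobile business with no fixed premises; is a sole proprietorship; serves alcohol for on-premises consumption → Mobile Vendor Permit required.
§6.6 is a mobile business with no fixed premises; hosts events open to the public; is a sole proprietorship → Mobile Vendor License required.
§6.7 is a mobile business with no fixed premises (not: occupies leased commercial space); closes 8:00 PM, after 6:00 PM; is a sole proprietorship → Regulatory Registration not required.
§6.8 revenue $1,050,000 < $1,950,000 → Annual License required.
§6.9 revenue $1,050,000 > $750,000; is a sole proprietorship → Municipal Certificate required.
§6.10 is a sole proprietorship (not: is a registered nonprofit); serves alcohol for on-premises consumption → Nonprofit License not required.

Mobile Vendor License, Mobile Vendor Permit, Mobile Vendor Registration, Municipal Certificate, Regulatory Permit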